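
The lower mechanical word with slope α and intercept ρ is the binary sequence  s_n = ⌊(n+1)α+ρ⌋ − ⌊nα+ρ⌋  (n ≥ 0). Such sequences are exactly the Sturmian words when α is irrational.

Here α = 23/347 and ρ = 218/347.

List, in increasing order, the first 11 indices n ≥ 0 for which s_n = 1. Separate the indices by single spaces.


n=0: ⌊241/347⌋−⌊218/347⌋ = 0−0 = 0
n=1: ⌊264/347⌋−⌊241/347⌋ = 0−0 = 0
  …
n=5: ⌊356/347⌋−⌊333/347⌋ = 1−0 = 1  ← one
n=6: ⌊379/347⌋−⌊356/347⌋ = 1−1 = 0
n=7: ⌊402/347⌋−⌊379/347⌋ = 1−1 = 0
  …
n=20: ⌊701/347⌋−⌊678/347⌋ = 2−1 = 1  ← one
n=21: ⌊724/347⌋−⌊701/347⌋ = 2−2 = 0
n=22: ⌊747/347⌋−⌊724/347⌋ = 2−2 = 0
  …
n=35: ⌊1046/347⌋−⌊1023/347⌋ = 3−2 = 1  ← one
n=36: ⌊1069/347⌋−⌊1046/347⌋ = 3−3 = 0
n=37: ⌊1092/347⌋−⌊1069/347⌋ = 3−3 = 0
  …
n=50: ⌊1391/347⌋−⌊1368/347⌋ = 4−3 = 1  ← one
n=51: ⌊1414/347⌋−⌊1391/347⌋ = 4−4 = 0
n=52: ⌊1437/347⌋−⌊1414/347⌋ = 4−4 = 0
  …
n=65: ⌊1736/347⌋−⌊1713/347⌋ = 5−4 = 1  ← one
n=66: ⌊1759/347⌋−⌊1736/347⌋ = 5−5 = 0
n=67: ⌊1782/347⌋−⌊1759/347⌋ = 5−5 = 0
  …
n=81: ⌊2104/347⌋−⌊2081/347⌋ = 6−5 = 1  ← one
n=82: ⌊2127/347⌋−⌊2104/347⌋ = 6−6 = 0
n=83: ⌊2150/347⌋−⌊2127/347⌋ = 6−6 = 0
  …
n=96: ⌊2449/347⌋−⌊2426/347⌋ = 7−6 = 1  ← one
n=97: ⌊2472/347⌋−⌊2449/347⌋ = 7−7 = 0
n=98: ⌊2495/347⌋−⌊2472/347⌋ = 7−7 = 0
  …
n=111: ⌊2794/347⌋−⌊2771/347⌋ = 8−7 = 1  ← one
n=112: ⌊2817/347⌋−⌊2794/347⌋ = 8−8 = 0
n=113: ⌊2840/347⌋−⌊2817/347⌋ = 8−8 = 0
  …
n=126: ⌊3139/347⌋−⌊3116/347⌋ = 9−8 = 1  ← one
n=127: ⌊3162/347⌋−⌊3139/347⌋ = 9−9 = 0
n=128: ⌊3185/347⌋−⌊3162/347⌋ = 9−9 = 0
  …
n=141: ⌊3484/347⌋−⌊3461/347⌋ = 10−9 = 1  ← one
n=142: ⌊3507/347⌋−⌊3484/347⌋ = 10−10 = 0
n=143: ⌊3530/347⌋−⌊3507/347⌋ = 10−10 = 0
  …
n=156: ⌊3829/347⌋−⌊3806/347⌋ = 11−10 = 1  ← one
positions of the first 11 ones: 5 20 35 50 65 81 96 111 126 141 156

5 20 35 50 65 81 96 111 126 141 156


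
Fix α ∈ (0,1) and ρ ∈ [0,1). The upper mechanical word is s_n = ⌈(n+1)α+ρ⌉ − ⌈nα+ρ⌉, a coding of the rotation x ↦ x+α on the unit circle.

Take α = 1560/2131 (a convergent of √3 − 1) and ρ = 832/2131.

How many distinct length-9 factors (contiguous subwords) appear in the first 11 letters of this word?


t_n = ⌈(n·1560+832)/2131⌉ for n = 0 … 11:
  n=0…9: ⌈832/2131⌉=1 ⌈2392/2131⌉=2 ⌈3952/2131⌉=2 ⌈5512/2131⌉=3 ⌈7072/2131⌉=4 ⌈8632/2131⌉=5 ⌈10192/2131⌉=5 ⌈11752/2131⌉=6 ⌈13312/2131⌉=7 ⌈14872/2131⌉=7
  n=10…11: ⌈16432/2131⌉=8 ⌈17992/2131⌉=9
s_n = t_(n+1) − t_n for n = 0 … 10 gives
prefix = 10111011011
slide a length-9 window over [0..8] … [2..10] (3 windows); first occurrence of each distinct factor:
  [  0..  8] 101110110
  [  1..  9] 011101101
  [  2.. 10] 111011011
distinct factors: {011101101, 101110110, 111011011}
count = 3  (Sturmian bound for length 9 is 10)

3


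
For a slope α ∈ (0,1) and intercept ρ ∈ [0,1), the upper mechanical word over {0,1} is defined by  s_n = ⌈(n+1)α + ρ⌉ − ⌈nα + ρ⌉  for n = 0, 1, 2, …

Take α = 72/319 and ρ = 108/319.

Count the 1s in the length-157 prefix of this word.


35

#1s = Σ_{n=0}^{156} s_n = Σ_{n=0}^{156} (⌈(n+1)α+ρ⌉ − ⌈nα+ρ⌉)
the sum telescopes: every ⌈nα+ρ⌉ with 0 < n < 157 appears once with + and once with −, leaving ⌈157α+ρ⌉ − ⌈0·α+ρ⌉
157α + ρ = (157·72 + 108) / 319 = 11412/319
ρ = 108/319
⌈11412/319⌉ = 36,  ⌈108/319⌉ = 1
#1s = 36 − 1 = 35


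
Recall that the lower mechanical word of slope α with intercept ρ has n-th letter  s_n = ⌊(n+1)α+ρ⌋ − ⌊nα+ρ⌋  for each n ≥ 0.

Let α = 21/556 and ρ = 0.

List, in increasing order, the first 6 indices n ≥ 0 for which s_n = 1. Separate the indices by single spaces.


n=0: ⌊21/556⌋−⌊0/556⌋ = 0−0 = 0
n=1: ⌊42/556⌋−⌊21/556⌋ = 0−0 = 0
  …
n=26: ⌊567/556⌋−⌊546/556⌋ = 1−0 = 1  ← one
n=27: ⌊588/556⌋−⌊567/556⌋ = 1−1 = 0
n=28: ⌊609/556⌋−⌊588/556⌋ = 1−1 = 0
  …
n=52: ⌊1113/556⌋−⌊1092/556⌋ = 2−1 = 1  ← one
n=53: ⌊1134/556⌋−⌊1113/556⌋ = 2−2 = 0
n=54: ⌊1155/556⌋−⌊1134/556⌋ = 2−2 = 0
  …
n=79: ⌊1680/556⌋−⌊1659/556⌋ = 3−2 = 1  ← one
n=80: ⌊1701/556⌋−⌊1680/556⌋ = 3−3 = 0
n=81: ⌊1722/556⌋−⌊1701/556⌋ = 3−3 = 0
  …
n=105: ⌊2226/556⌋−⌊2205/556⌋ = 4−3 = 1  ← one
n=106: ⌊2247/556⌋−⌊2226/556⌋ = 4−4 = 0
n=107: ⌊2268/556⌋−⌊2247/556⌋ = 4−4 = 0
  …
n=132: ⌊2793/556⌋−⌊2772/556⌋ = 5−4 = 1  ← one
n=133: ⌊2814/556⌋−⌊2793/556⌋ = 5−5 = 0
n=134: ⌊2835/556⌋−⌊2814/556⌋ = 5−5 = 0
  …
n=158: ⌊3339/556⌋−⌊3318/556⌋ = 6−5 = 1  ← one
positions of the first 6 ones: 26 52 79 105 132 158

26 52 79 105 132 158


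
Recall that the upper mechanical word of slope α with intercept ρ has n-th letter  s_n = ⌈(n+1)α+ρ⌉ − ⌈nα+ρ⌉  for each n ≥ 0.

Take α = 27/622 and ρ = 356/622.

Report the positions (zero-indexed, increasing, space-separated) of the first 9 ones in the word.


9 32 55 78 102 125 148 171 194

n=0: ⌈383/622⌉−⌈356/622⌉ = 1−1 = 0
n=1: ⌈410/622⌉−⌈383/622⌉ = 1−1 = 0
  …
n=9: ⌈626/622⌉−⌈599/622⌉ = 2−1 = 1  ← one
n=10: ⌈653/622⌉−⌈626/622⌉ = 2−2 = 0
n=11: ⌈680/622⌉−⌈653/622⌉ = 2−2 = 0
  …
n=32: ⌈1247/622⌉−⌈1220/622⌉ = 3−2 = 1  ← one
n=33: ⌈1274/622⌉−⌈1247/622⌉ = 3−3 = 0
n=34: ⌈1301/622⌉−⌈1274/622⌉ = 3−3 = 0
  …
n=55: ⌈1868/622⌉−⌈1841/622⌉ = 4−3 = 1  ← one
n=56: ⌈1895/622⌉−⌈1868/622⌉ = 4−4 = 0
n=57: ⌈1922/622⌉−⌈1895/622⌉ = 4−4 = 0
  …
n=78: ⌈2489/622⌉−⌈2462/622⌉ = 5−4 = 1  ← one
n=79: ⌈2516/622⌉−⌈2489/622⌉ = 5−5 = 0
n=80: ⌈2543/622⌉−⌈2516/622⌉ = 5−5 = 0
  …
n=102: ⌈3137/622⌉−⌈3110/622⌉ = 6−5 = 1  ← one
n=103: ⌈3164/622⌉−⌈3137/622⌉ = 6−6 = 0
n=104: ⌈3191/622⌉−⌈3164/622⌉ = 6−6 = 0
  …
n=125: ⌈3758/622⌉−⌈3731/622⌉ = 7−6 = 1  ← one
n=126: ⌈3785/622⌉−⌈3758/622⌉ = 7−7 = 0
n=127: ⌈3812/622⌉−⌈3785/622⌉ = 7−7 = 0
  …
n=148: ⌈4379/622⌉−⌈4352/622⌉ = 8−7 = 1  ← one
n=149: ⌈4406/622⌉−⌈4379/622⌉ = 8−8 = 0
n=150: ⌈4433/622⌉−⌈4406/622⌉ = 8−8 = 0
  …
n=171: ⌈5000/622⌉−⌈4973/622⌉ = 9−8 = 1  ← one
n=172: ⌈5027/622⌉−⌈5000/622⌉ = 9−9 = 0
n=173: ⌈5054/622⌉−⌈5027/622⌉ = 9−9 = 0
  …
n=194: ⌈5621/622⌉−⌈5594/622⌉ = 10−9 = 1  ← one
positions of the first 9 ones: 9 32 55 78 102 125 148 171 194


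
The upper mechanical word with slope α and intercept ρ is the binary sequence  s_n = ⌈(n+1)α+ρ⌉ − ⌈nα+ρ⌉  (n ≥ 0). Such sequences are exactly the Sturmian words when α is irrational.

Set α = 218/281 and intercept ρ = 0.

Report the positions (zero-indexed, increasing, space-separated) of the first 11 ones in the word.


0 1 2 3 5 6 7 9 10 11 12

n=0: ⌈218/281⌉−⌈0/281⌉ = 1−0 = 1  ← one
n=1: ⌈436/281⌉−⌈218/281⌉ = 2−1 = 1  ← one
n=2: ⌈654/281⌉−⌈436/281⌉ = 3−2 = 1  ← one
n=3: ⌈872/281⌉−⌈654/281⌉ = 4−3 = 1  ← one
n=4: ⌈1090/281⌉−⌈872/281⌉ = 4−4 = 0
n=5: ⌈1308/281⌉−⌈1090/281⌉ = 5−4 = 1  ← one
n=6: ⌈1526/281⌉−⌈1308/281⌉ = 6−5 = 1  ← one
n=7: ⌈1744/281⌉−⌈1526/281⌉ = 7−6 = 1  ← one
n=8: ⌈1962/281⌉−⌈1744/281⌉ = 7−7 = 0
n=9: ⌈2180/281⌉−⌈1962/281⌉ = 8−7 = 1  ← one
n=10: ⌈2398/281⌉−⌈2180/281⌉ = 9−8 = 1  ← one
n=11: ⌈2616/281⌉−⌈2398/281⌉ = 10−9 = 1  ← one
n=12: ⌈2834/281⌉−⌈2616/281⌉ = 11−10 = 1  ← one
positions of the first 11 ones: 0 1 2 3 5 6 7 9 10 11 12


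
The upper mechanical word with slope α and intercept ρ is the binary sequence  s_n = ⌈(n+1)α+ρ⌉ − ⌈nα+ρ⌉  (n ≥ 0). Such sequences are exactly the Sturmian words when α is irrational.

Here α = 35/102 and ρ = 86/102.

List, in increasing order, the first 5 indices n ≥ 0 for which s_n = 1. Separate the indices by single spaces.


n=0: ⌈121/102⌉−⌈86/102⌉ = 2−1 = 1  ← one
n=1: ⌈156/102⌉−⌈121/102⌉ = 2−2 = 0
n=2: ⌈191/102⌉−⌈156/102⌉ = 2−2 = 0
n=3: ⌈226/102⌉−⌈191/102⌉ = 3−2 = 1  ← one
n=4: ⌈261/102⌉−⌈226/102⌉ = 3−3 = 0
n=5: ⌈296/102⌉−⌈261/102⌉ = 3−3 = 0
n=6: ⌈331/102⌉−⌈296/102⌉ = 4−3 = 1  ← one
n=7: ⌈366/102⌉−⌈331/102⌉ = 4−4 = 0
n=8: ⌈401/102⌉−⌈366/102⌉ = 4−4 = 0
n=9: ⌈436/102⌉−⌈401/102⌉ = 5−4 = 1  ← one
n=10: ⌈471/102⌉−⌈436/102⌉ = 5−5 = 0
n=11: ⌈506/102⌉−⌈471/102⌉ = 5−5 = 0
n=12: ⌈541/102⌉−⌈506/102⌉ = 6−5 = 1  ← one
positions of the first 5 ones: 0 3 6 9 12

0 3 6 9 12


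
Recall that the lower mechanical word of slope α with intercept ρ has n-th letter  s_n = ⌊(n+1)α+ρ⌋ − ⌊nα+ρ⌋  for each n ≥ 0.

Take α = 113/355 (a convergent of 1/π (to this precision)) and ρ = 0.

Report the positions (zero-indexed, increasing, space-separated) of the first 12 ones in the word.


n=0: ⌊113/355⌋−⌊0/355⌋ = 0−0 = 0
n=1: ⌊226/355⌋−⌊113/355⌋ = 0−0 = 0
n=2: ⌊339/355⌋−⌊226/355⌋ = 0−0 = 0
n=3: ⌊452/355⌋−⌊339/355⌋ = 1−0 = 1  ← one
n=4: ⌊565/355⌋−⌊452/355⌋ = 1−1 = 0
n=5: ⌊678/355⌋−⌊565/355⌋ = 1−1 = 0
n=6: ⌊791/355⌋−⌊678/355⌋ = 2−1 = 1  ← one
n=7: ⌊904/355⌋−⌊791/355⌋ = 2−2 = 0
n=8: ⌊1017/355⌋−⌊904/355⌋ = 2−2 = 0
n=9: ⌊1130/355⌋−⌊1017/355⌋ = 3−2 = 1  ← one
n=10: ⌊1243/355⌋−⌊1130/355⌋ = 3−3 = 0
n=11: ⌊1356/355⌋−⌊1243/355⌋ = 3−3 = 0
n=12: ⌊1469/355⌋−⌊1356/355⌋ = 4−3 = 1  ← one
n=13: ⌊1582/355⌋−⌊1469/355⌋ = 4−4 = 0
n=14: ⌊1695/355⌋−⌊1582/355⌋ = 4−4 = 0
n=15: ⌊1808/355⌋−⌊1695/355⌋ = 5−4 = 1  ← one
n=16: ⌊1921/355⌋−⌊1808/355⌋ = 5−5 = 0
n=17: ⌊2034/355⌋−⌊1921/355⌋ = 5−5 = 0
n=18: ⌊2147/355⌋−⌊2034/355⌋ = 6−5 = 1  ← one
n=19: ⌊2260/355⌋−⌊2147/355⌋ = 6−6 = 0
n=20: ⌊2373/355⌋−⌊2260/355⌋ = 6−6 = 0
n=21: ⌊2486/355⌋−⌊2373/355⌋ = 7−6 = 1  ← one
n=22: ⌊2599/355⌋−⌊2486/355⌋ = 7−7 = 0
n=23: ⌊2712/355⌋−⌊2599/355⌋ = 7−7 = 0
n=24: ⌊2825/355⌋−⌊2712/355⌋ = 7−7 = 0
n=25: ⌊2938/355⌋−⌊2825/355⌋ = 8−7 = 1  ← one
n=26: ⌊3051/355⌋−⌊2938/355⌋ = 8−8 = 0
n=27: ⌊3164/355⌋−⌊3051/355⌋ = 8−8 = 0
n=28: ⌊3277/355⌋−⌊3164/355⌋ = 9−8 = 1  ← one
n=29: ⌊3390/355⌋−⌊3277/355⌋ = 9−9 = 0
n=30: ⌊3503/355⌋−⌊3390/355⌋ = 9−9 = 0
n=31: ⌊3616/355⌋−⌊3503/355⌋ = 10−9 = 1  ← one
n=32: ⌊3729/355⌋−⌊3616/355⌋ = 10−10 = 0
n=33: ⌊3842/355⌋−⌊3729/355⌋ = 10−10 = 0
n=34: ⌊3955/355⌋−⌊3842/355⌋ = 11−10 = 1  ← one
n=35: ⌊4068/355⌋−⌊3955/355⌋ = 11−11 = 0
n=36: ⌊4181/355⌋−⌊4068/355⌋ = 11−11 = 0
n=37: ⌊4294/355⌋−⌊4181/355⌋ = 12−11 = 1  ← one
positions of the first 12 ones: 3 6 9 12 15 18 21 25 28 31 34 37

3 6 9 12 15 18 21 25 28 31 34 37


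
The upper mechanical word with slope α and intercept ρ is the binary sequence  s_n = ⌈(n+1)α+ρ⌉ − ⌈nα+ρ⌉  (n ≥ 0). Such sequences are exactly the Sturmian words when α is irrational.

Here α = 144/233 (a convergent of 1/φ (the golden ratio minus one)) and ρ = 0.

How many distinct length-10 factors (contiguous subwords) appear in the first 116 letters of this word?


11

t_n = ⌈(n·144)/233⌉ for n = 0 … 116:
  n=0…9: ⌈0/233⌉=0 ⌈144/233⌉=1 ⌈288/233⌉=2 ⌈432/233⌉=2 ⌈576/233⌉=3 ⌈720/233⌉=4 ⌈864/233⌉=4 ⌈1008/233⌉=5 ⌈1152/233⌉=5 ⌈1296/233⌉=6
  n=10…19: ⌈1440/233⌉=7 ⌈1584/233⌉=7 ⌈1728/233⌉=8 ⌈1872/233⌉=9 ⌈2016/233⌉=9 ⌈2160/233⌉=10 ⌈2304/233⌉=10 ⌈2448/233⌉=11 ⌈2592/233⌉=12 ⌈2736/233⌉=12
  n=20…29: ⌈2880/233⌉=13 ⌈3024/233⌉=13 ⌈3168/233⌉=14 ⌈3312/233⌉=15 ⌈3456/233⌉=15 ⌈3600/233⌉=16 ⌈3744/233⌉=17 ⌈3888/233⌉=17 ⌈4032/233⌉=18 ⌈4176/233⌉=18
  n=30…39: ⌈4320/233⌉=19 ⌈4464/233⌉=20 ⌈4608/233⌉=20 ⌈4752/233⌉=21 ⌈4896/233⌉=22 ⌈5040/233⌉=22 ⌈5184/233⌉=23 ⌈5328/233⌉=23 ⌈5472/233⌉=24 ⌈5616/233⌉=25
  n=40…49: ⌈5760/233⌉=25 ⌈5904/233⌉=26 ⌈6048/233⌉=26 ⌈6192/233⌉=27 ⌈6336/233⌉=28 ⌈6480/233⌉=28 ⌈6624/233⌉=29 ⌈6768/233⌉=30 ⌈6912/233⌉=30 ⌈7056/233⌉=31
  n=50…59: ⌈7200/233⌉=31 ⌈7344/233⌉=32 ⌈7488/233⌉=33 ⌈7632/233⌉=33 ⌈7776/233⌉=34 ⌈7920/233⌉=34 ⌈8064/233⌉=35 ⌈8208/233⌉=36 ⌈8352/233⌉=36 ⌈8496/233⌉=37
  n=60…69: ⌈8640/233⌉=38 ⌈8784/233⌉=38 ⌈8928/233⌉=39 ⌈9072/233⌉=39 ⌈9216/233⌉=40 ⌈9360/233⌉=41 ⌈9504/233⌉=41 ⌈9648/233⌉=42 ⌈9792/233⌉=43 ⌈9936/233⌉=43
  n=70…79: ⌈10080/233⌉=44 ⌈10224/233⌉=44 ⌈10368/233⌉=45 ⌈10512/233⌉=46 ⌈10656/233⌉=46 ⌈10800/233⌉=47 ⌈10944/233⌉=47 ⌈11088/233⌉=48 ⌈11232/233⌉=49 ⌈11376/233⌉=49
  n=80…89: ⌈11520/233⌉=50 ⌈11664/233⌉=51 ⌈11808/233⌉=51 ⌈11952/233⌉=52 ⌈12096/233⌉=52 ⌈12240/233⌉=53 ⌈12384/233⌉=54 ⌈12528/233⌉=54 ⌈12672/233⌉=55 ⌈12816/233⌉=56
  n=90…99: ⌈12960/233⌉=56 ⌈13104/233⌉=57 ⌈13248/233⌉=57 ⌈13392/233⌉=58 ⌈13536/233⌉=59 ⌈13680/233⌉=59 ⌈13824/233⌉=60 ⌈13968/233⌉=60 ⌈14112/233⌉=61 ⌈14256/233⌉=62
  n=100…109: ⌈14400/233⌉=62 ⌈14544/233⌉=63 ⌈14688/233⌉=64 ⌈14832/233⌉=64 ⌈14976/233⌉=65 ⌈15120/233⌉=65 ⌈15264/233⌉=66 ⌈15408/233⌉=67 ⌈15552/233⌉=67 ⌈15696/233⌉=68
  n=110…116: ⌈15840/233⌉=68 ⌈15984/233⌉=69 ⌈16128/233⌉=70 ⌈16272/233⌉=70 ⌈16416/233⌉=71 ⌈16560/233⌉=72 ⌈16704/233⌉=72
s_n = t_(n+1) − t_n for n = 0 … 115 gives
prefix = 11011010110110101101011011010110110101101011011010110101101101011011010110101101101011011010110101101101011010110110
slide a length-10 window over [0..9] … [106..115] (107 windows); first occurrence of each distinct factor:
  [  0..  9] 1101101011
  [  1.. 10] 1011010110
  [  2.. 11] 0110101101
  [  3.. 12] 1101011011
  [  4.. 13] 1010110110
  [  5.. 14] 0101101101
  [  6.. 15] 1011011010
  [  7.. 16] 0110110101
  [ 11.. 20] 1101011010
  [ 12.. 21] 1010110101
  [ 13.. 22] 0101101011
  (the other 96 windows repeat one of these)
distinct factors: {0101101011, 0101101101, 0110101101, 0110110101, 1010110101, 1010110110, 1011010110, 1011011010, 1101011010, 1101011011, 1101101011}
count = 11  (Sturmian bound for length 10 is 11)


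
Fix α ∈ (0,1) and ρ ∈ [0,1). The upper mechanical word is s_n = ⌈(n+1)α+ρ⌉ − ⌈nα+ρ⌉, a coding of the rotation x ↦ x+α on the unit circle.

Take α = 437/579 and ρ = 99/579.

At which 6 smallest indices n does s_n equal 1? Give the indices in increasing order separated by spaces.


1 2 3 5 6 7

n=0: ⌈536/579⌉−⌈99/579⌉ = 1−1 = 0
n=1: ⌈973/579⌉−⌈536/579⌉ = 2−1 = 1  ← one
n=2: ⌈1410/579⌉−⌈973/579⌉ = 3−2 = 1  ← one
n=3: ⌈1847/579⌉−⌈1410/579⌉ = 4−3 = 1  ← one
n=4: ⌈2284/579⌉−⌈1847/579⌉ = 4−4 = 0
n=5: ⌈2721/579⌉−⌈2284/579⌉ = 5−4 = 1  ← one
n=6: ⌈3158/579⌉−⌈2721/579⌉ = 6−5 = 1  ← one
n=7: ⌈3595/579⌉−⌈3158/579⌉ = 7−6 = 1  ← one
positions of the first 6 ones: 1 2 3 5 6 7


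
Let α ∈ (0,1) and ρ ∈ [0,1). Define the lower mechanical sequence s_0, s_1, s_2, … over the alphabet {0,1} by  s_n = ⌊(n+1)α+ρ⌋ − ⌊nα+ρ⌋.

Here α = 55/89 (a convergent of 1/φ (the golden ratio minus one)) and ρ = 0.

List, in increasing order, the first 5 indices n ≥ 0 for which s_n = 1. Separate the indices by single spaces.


n=0: ⌊55/89⌋−⌊0/89⌋ = 0−0 = 0
n=1: ⌊110/89⌋−⌊55/89⌋ = 1−0 = 1  ← one
n=2: ⌊165/89⌋−⌊110/89⌋ = 1−1 = 0
n=3: ⌊220/89⌋−⌊165/89⌋ = 2−1 = 1  ← one
n=4: ⌊275/89⌋−⌊220/89⌋ = 3−2 = 1  ← one
n=5: ⌊330/89⌋−⌊275/89⌋ = 3−3 = 0
n=6: ⌊385/89⌋−⌊330/89⌋ = 4−3 = 1  ← one
n=7: ⌊440/89⌋−⌊385/89⌋ = 4−4 = 0
n=8: ⌊495/89⌋−⌊440/89⌋ = 5−4 = 1  ← one
positions of the first 5 ones: 1 3 4 6 8

1 3 4 6 8


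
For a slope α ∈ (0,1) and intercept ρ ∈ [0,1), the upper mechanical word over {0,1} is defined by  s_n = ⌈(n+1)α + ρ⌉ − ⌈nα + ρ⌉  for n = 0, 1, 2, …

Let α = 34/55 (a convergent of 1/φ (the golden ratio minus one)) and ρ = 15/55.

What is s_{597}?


0

(n+1)α + ρ = (598·34 + 15) / 55 = 20347/55
nα + ρ     = (597·34 + 15) / 55 = 20313/55
⌈20347/55⌉ = 370,  ⌈20313/55⌉ = 370
s_{597} = 370 − 370 = 0


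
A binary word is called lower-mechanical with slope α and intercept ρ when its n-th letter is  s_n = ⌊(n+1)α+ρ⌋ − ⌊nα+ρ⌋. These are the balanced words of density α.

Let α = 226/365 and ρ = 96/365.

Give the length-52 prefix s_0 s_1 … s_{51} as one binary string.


n=0: ⌊(1·226+96)/365⌋ − ⌊(0·226+96)/365⌋ = ⌊322/365⌋ − ⌊96/365⌋ = 0 − 0 = 0
n=1: ⌊(2·226+96)/365⌋ − ⌊(1·226+96)/365⌋ = ⌊548/365⌋ − ⌊322/365⌋ = 1 − 0 = 1
n=2: ⌊(3·226+96)/365⌋ − ⌊(2·226+96)/365⌋ = ⌊774/365⌋ − ⌊548/365⌋ = 2 − 1 = 1
n=3: ⌊(4·226+96)/365⌋ − ⌊(3·226+96)/365⌋ = ⌊1000/365⌋ − ⌊774/365⌋ = 2 − 2 = 0
n=4: ⌊(5·226+96)/365⌋ − ⌊(4·226+96)/365⌋ = ⌊1226/365⌋ − ⌊1000/365⌋ = 3 − 2 = 1
n=5: ⌊(6·226+96)/365⌋ − ⌊(5·226+96)/365⌋ = ⌊1452/365⌋ − ⌊1226/365⌋ = 3 − 3 = 0
n=6: ⌊(7·226+96)/365⌋ − ⌊(6·226+96)/365⌋ = ⌊1678/365⌋ − ⌊1452/365⌋ = 4 − 3 = 1
n=7: ⌊(8·226+96)/365⌋ − ⌊(7·226+96)/365⌋ = ⌊1904/365⌋ − ⌊1678/365⌋ = 5 − 4 = 1
n=8: ⌊(9·226+96)/365⌋ − ⌊(8·226+96)/365⌋ = ⌊2130/365⌋ − ⌊1904/365⌋ = 5 − 5 = 0
n=9: ⌊(10·226+96)/365⌋ − ⌊(9·226+96)/365⌋ = ⌊2356/365⌋ − ⌊2130/365⌋ = 6 − 5 = 1
n=10: ⌊(11·226+96)/365⌋ − ⌊(10·226+96)/365⌋ = ⌊2582/365⌋ − ⌊2356/365⌋ = 7 − 6 = 1
n=11: ⌊(12·226+96)/365⌋ − ⌊(11·226+96)/365⌋ = ⌊2808/365⌋ − ⌊2582/365⌋ = 7 − 7 = 0
n=12: ⌊(13·226+96)/365⌋ − ⌊(12·226+96)/365⌋ = ⌊3034/365⌋ − ⌊2808/365⌋ = 8 − 7 = 1
n=13: ⌊(14·226+96)/365⌋ − ⌊(13·226+96)/365⌋ = ⌊3260/365⌋ − ⌊3034/365⌋ = 8 − 8 = 0
n=14: ⌊(15·226+96)/365⌋ − ⌊(14·226+96)/365⌋ = ⌊3486/365⌋ − ⌊3260/365⌋ = 9 − 8 = 1
n=15: ⌊(16·226+96)/365⌋ − ⌊(15·226+96)/365⌋ = ⌊3712/365⌋ − ⌊3486/365⌋ = 10 − 9 = 1
n=16: ⌊(17·226+96)/365⌋ − ⌊(16·226+96)/365⌋ = ⌊3938/365⌋ − ⌊3712/365⌋ = 10 − 10 = 0
n=17: ⌊(18·226+96)/365⌋ − ⌊(17·226+96)/365⌋ = ⌊4164/365⌋ − ⌊3938/365⌋ = 11 − 10 = 1
n=18: ⌊(19·226+96)/365⌋ − ⌊(18·226+96)/365⌋ = ⌊4390/365⌋ − ⌊4164/365⌋ = 12 − 11 = 1
n=19: ⌊(20·226+96)/365⌋ − ⌊(19·226+96)/365⌋ = ⌊4616/365⌋ − ⌊4390/365⌋ = 12 − 12 = 0
n=20: ⌊(21·226+96)/365⌋ − ⌊(20·226+96)/365⌋ = ⌊4842/365⌋ − ⌊4616/365⌋ = 13 − 12 = 1
n=21: ⌊(22·226+96)/365⌋ − ⌊(21·226+96)/365⌋ = ⌊5068/365⌋ − ⌊4842/365⌋ = 13 − 13 = 0
n=22: ⌊(23·226+96)/365⌋ − ⌊(22·226+96)/365⌋ = ⌊5294/365⌋ − ⌊5068/365⌋ = 14 − 13 = 1
n=23: ⌊(24·226+96)/365⌋ − ⌊(23·226+96)/365⌋ = ⌊5520/365⌋ − ⌊5294/365⌋ = 15 − 14 = 1
n=24: ⌊(25·226+96)/365⌋ − ⌊(24·226+96)/365⌋ = ⌊5746/365⌋ − ⌊5520/365⌋ = 15 − 15 = 0
n=25: ⌊(26·226+96)/365⌋ − ⌊(25·226+96)/365⌋ = ⌊5972/365⌋ − ⌊5746/365⌋ = 16 − 15 = 1
n=26: ⌊(27·226+96)/365⌋ − ⌊(26·226+96)/365⌋ = ⌊6198/365⌋ − ⌊5972/365⌋ = 16 − 16 = 0
n=27: ⌊(28·226+96)/365⌋ − ⌊(27·226+96)/365⌋ = ⌊6424/365⌋ − ⌊6198/365⌋ = 17 − 16 = 1
n=28: ⌊(29·226+96)/365⌋ − ⌊(28·226+96)/365⌋ = ⌊6650/365⌋ − ⌊6424/365⌋ = 18 − 17 = 1
n=29: ⌊(30·226+96)/365⌋ − ⌊(29·226+96)/365⌋ = ⌊6876/365⌋ − ⌊6650/365⌋ = 18 − 18 = 0
n=30: ⌊(31·226+96)/365⌋ − ⌊(30·226+96)/365⌋ = ⌊7102/365⌋ − ⌊6876/365⌋ = 19 − 18 = 1
n=31: ⌊(32·226+96)/365⌋ − ⌊(31·226+96)/365⌋ = ⌊7328/365⌋ − ⌊7102/365⌋ = 20 − 19 = 1
n=32: ⌊(33·226+96)/365⌋ − ⌊(32·226+96)/365⌋ = ⌊7554/365⌋ − ⌊7328/365⌋ = 20 − 20 = 0
n=33: ⌊(34·226+96)/365⌋ − ⌊(33·226+96)/365⌋ = ⌊7780/365⌋ − ⌊7554/365⌋ = 21 − 20 = 1
n=34: ⌊(35·226+96)/365⌋ − ⌊(34·226+96)/365⌋ = ⌊8006/365⌋ − ⌊7780/365⌋ = 21 − 21 = 0
n=35: ⌊(36·226+96)/365⌋ − ⌊(35·226+96)/365⌋ = ⌊8232/365⌋ − ⌊8006/365⌋ = 22 − 21 = 1
n=36: ⌊(37·226+96)/365⌋ − ⌊(36·226+96)/365⌋ = ⌊8458/365⌋ − ⌊8232/365⌋ = 23 − 22 = 1
n=37: ⌊(38·226+96)/365⌋ − ⌊(37·226+96)/365⌋ = ⌊8684/365⌋ − ⌊8458/365⌋ = 23 − 23 = 0
n=38: ⌊(39·226+96)/365⌋ − ⌊(38·226+96)/365⌋ = ⌊8910/365⌋ − ⌊8684/365⌋ = 24 − 23 = 1
n=39: ⌊(40·226+96)/365⌋ − ⌊(39·226+96)/365⌋ = ⌊9136/365⌋ − ⌊8910/365⌋ = 25 − 24 = 1
n=40: ⌊(41·226+96)/365⌋ − ⌊(40·226+96)/365⌋ = ⌊9362/365⌋ − ⌊9136/365⌋ = 25 − 25 = 0
n=41: ⌊(42·226+96)/365⌋ − ⌊(41·226+96)/365⌋ = ⌊9588/365⌋ − ⌊9362/365⌋ = 26 − 25 = 1
n=42: ⌊(43·226+96)/365⌋ − ⌊(42·226+96)/365⌋ = ⌊9814/365⌋ − ⌊9588/365⌋ = 26 − 26 = 0
n=43: ⌊(44·226+96)/365⌋ − ⌊(43·226+96)/365⌋ = ⌊10040/365⌋ − ⌊9814/365⌋ = 27 − 26 = 1
n=44: ⌊(45·226+96)/365⌋ − ⌊(44·226+96)/365⌋ = ⌊10266/365⌋ − ⌊10040/365⌋ = 28 − 27 = 1
n=45: ⌊(46·226+96)/365⌋ − ⌊(45·226+96)/365⌋ = ⌊10492/365⌋ − ⌊10266/365⌋ = 28 − 28 = 0
n=46: ⌊(47·226+96)/365⌋ − ⌊(46·226+96)/365⌋ = ⌊10718/365⌋ − ⌊10492/365⌋ = 29 − 28 = 1
n=47: ⌊(48·226+96)/365⌋ − ⌊(47·226+96)/365⌋ = ⌊10944/365⌋ − ⌊10718/365⌋ = 29 − 29 = 0
n=48: ⌊(49·226+96)/365⌋ − ⌊(48·226+96)/365⌋ = ⌊11170/365⌋ − ⌊10944/365⌋ = 30 − 29 = 1
n=49: ⌊(50·226+96)/365⌋ − ⌊(49·226+96)/365⌋ = ⌊11396/365⌋ − ⌊11170/365⌋ = 31 − 30 = 1
n=50: ⌊(51·226+96)/365⌋ − ⌊(50·226+96)/365⌋ = ⌊11622/365⌋ − ⌊11396/365⌋ = 31 − 31 = 0
n=51: ⌊(52·226+96)/365⌋ − ⌊(51·226+96)/365⌋ = ⌊11848/365⌋ − ⌊11622/365⌋ = 32 − 31 = 1

0110101101101011011010110101101101011011010110101101


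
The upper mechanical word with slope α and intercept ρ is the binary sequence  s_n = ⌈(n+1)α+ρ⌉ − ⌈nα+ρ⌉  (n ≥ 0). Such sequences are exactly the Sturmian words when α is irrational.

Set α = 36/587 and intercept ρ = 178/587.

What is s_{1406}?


0

(n+1)α + ρ = (1407·36 + 178) / 587 = 50830/587
nα + ρ     = (1406·36 + 178) / 587 = 50794/587
⌈50830/587⌉ = 87,  ⌈50794/587⌉ = 87
s_{1406} = 87 − 87 = 0


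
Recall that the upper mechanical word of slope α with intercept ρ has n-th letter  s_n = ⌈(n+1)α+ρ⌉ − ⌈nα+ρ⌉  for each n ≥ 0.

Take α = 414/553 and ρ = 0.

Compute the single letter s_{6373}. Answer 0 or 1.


(n+1)α + ρ = (6374·414) / 553 = 2638836/553
nα + ρ     = (6373·414) / 553 = 2638422/553
⌈2638836/553⌉ = 4772,  ⌈2638422/553⌉ = 4772
s_{6373} = 4772 − 4772 = 0

0


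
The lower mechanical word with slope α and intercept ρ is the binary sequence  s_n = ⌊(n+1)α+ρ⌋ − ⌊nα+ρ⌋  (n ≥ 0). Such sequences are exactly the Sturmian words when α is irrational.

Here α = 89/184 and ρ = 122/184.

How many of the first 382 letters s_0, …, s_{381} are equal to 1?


185

#1s = Σ_{n=0}^{381} s_n = Σ_{n=0}^{381} (⌊(n+1)α+ρ⌋ − ⌊nα+ρ⌋)
the sum telescopes: every ⌊nα+ρ⌋ with 0 < n < 382 appears once with + and once with −, leaving ⌊382α+ρ⌋ − ⌊0·α+ρ⌋
382α + ρ = (382·89 + 122) / 184 = 34120/184
ρ = 122/184
⌊34120/184⌋ = 185,  ⌊122/184⌋ = 0
#1s = 185 − 0 = 185


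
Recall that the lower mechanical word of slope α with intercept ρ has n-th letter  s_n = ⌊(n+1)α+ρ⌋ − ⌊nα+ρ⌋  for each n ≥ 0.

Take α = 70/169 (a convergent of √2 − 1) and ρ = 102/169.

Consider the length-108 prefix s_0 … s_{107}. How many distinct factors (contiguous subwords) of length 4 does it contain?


t_n = ⌊(n·70+102)/169⌋ for n = 0 … 108:
  n=0…9: ⌊102/169⌋=0 ⌊172/169⌋=1 ⌊242/169⌋=1 ⌊312/169⌋=1 ⌊382/169⌋=2 ⌊452/169⌋=2 ⌊522/169⌋=3 ⌊592/169⌋=3 ⌊662/169⌋=3 ⌊732/169⌋=4
  n=10…19: ⌊802/169⌋=4 ⌊872/169⌋=5 ⌊942/169⌋=5 ⌊1012/169⌋=5 ⌊1082/169⌋=6 ⌊1152/169⌋=6 ⌊1222/169⌋=7 ⌊1292/169⌋=7 ⌊1362/169⌋=8 ⌊1432/169⌋=8
  n=20…29: ⌊1502/169⌋=8 ⌊1572/169⌋=9 ⌊1642/169⌋=9 ⌊1712/169⌋=10 ⌊1782/169⌋=10 ⌊1852/169⌋=10 ⌊1922/169⌋=11 ⌊1992/169⌋=11 ⌊2062/169⌋=12 ⌊2132/169⌋=12
  n=30…39: ⌊2202/169⌋=13 ⌊2272/169⌋=13 ⌊2342/169⌋=13 ⌊2412/169⌋=14 ⌊2482/169⌋=14 ⌊2552/169⌋=15 ⌊2622/169⌋=15 ⌊2692/169⌋=15 ⌊2762/169⌋=16 ⌊2832/169⌋=16
  n=40…49: ⌊2902/169⌋=17 ⌊2972/169⌋=17 ⌊3042/169⌋=18 ⌊3112/169⌋=18 ⌊3182/169⌋=18 ⌊3252/169⌋=19 ⌊3322/169⌋=19 ⌊3392/169⌋=20 ⌊3462/169⌋=20 ⌊3532/169⌋=20
  n=50…59: ⌊3602/169⌋=21 ⌊3672/169⌋=21 ⌊3742/169⌋=22 ⌊3812/169⌋=22 ⌊3882/169⌋=22 ⌊3952/169⌋=23 ⌊4022/169⌋=23 ⌊4092/169⌋=24 ⌊4162/169⌋=24 ⌊4232/169⌋=25
  n=60…69: ⌊4302/169⌋=25 ⌊4372/169⌋=25 ⌊4442/169⌋=26 ⌊4512/169⌋=26 ⌊4582/169⌋=27 ⌊4652/169⌋=27 ⌊4722/169⌋=27 ⌊4792/169⌋=28 ⌊4862/169⌋=28 ⌊4932/169⌋=29
  n=70…79: ⌊5002/169⌋=29 ⌊5072/169⌋=30 ⌊5142/169⌋=30 ⌊5212/169⌋=30 ⌊5282/169⌋=31 ⌊5352/169⌋=31 ⌊5422/169⌋=32 ⌊5492/169⌋=32 ⌊5562/169⌋=32 ⌊5632/169⌋=33
  n=80…89: ⌊5702/169⌋=33 ⌊5772/169⌋=34 ⌊5842/169⌋=34 ⌊5912/169⌋=34 ⌊5982/169⌋=35 ⌊6052/169⌋=35 ⌊6122/169⌋=36 ⌊6192/169⌋=36 ⌊6262/169⌋=37 ⌊6332/169⌋=37
  n=90…99: ⌊6402/169⌋=37 ⌊6472/169⌋=38 ⌊6542/169⌋=38 ⌊6612/169⌋=39 ⌊6682/169⌋=39 ⌊6752/169⌋=39 ⌊6822/169⌋=40 ⌊6892/169⌋=40 ⌊6962/169⌋=41 ⌊7032/169⌋=41
  n=100…108: ⌊7102/169⌋=42 ⌊7172/169⌋=42 ⌊7242/169⌋=42 ⌊7312/169⌋=43 ⌊7382/169⌋=43 ⌊7452/169⌋=44 ⌊7522/169⌋=44 ⌊7592/169⌋=44 ⌊7662/169⌋=45
s_n = t_(n+1) − t_n for n = 0 … 107 gives
prefix = 100101001010010101001010010101001010010101001010010100101010010100101010010100101001010100101001010100101001
slide a length-4 window over [0..3] … [104..107] (105 windows); first occurrence of each distinct factor:
  [  0..  3] 1001
  [  1..  4] 0010
  [  2..  5] 0101
  [  3..  6] 1010
  [  4..  7] 0100
  (the other 100 windows repeat one of these)
distinct factors: {0010, 0100, 0101, 1001, 1010}
count = 5  (Sturmian bound for length 4 is 5)

5


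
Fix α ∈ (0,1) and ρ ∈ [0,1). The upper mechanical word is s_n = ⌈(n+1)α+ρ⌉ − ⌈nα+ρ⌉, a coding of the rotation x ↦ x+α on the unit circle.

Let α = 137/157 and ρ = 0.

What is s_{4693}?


1

(n+1)α + ρ = (4694·137) / 157 = 643078/157
nα + ρ     = (4693·137) / 157 = 642941/157
⌈643078/157⌉ = 4097,  ⌈642941/157⌉ = 4096
s_{4693} = 4097 − 4096 = 1


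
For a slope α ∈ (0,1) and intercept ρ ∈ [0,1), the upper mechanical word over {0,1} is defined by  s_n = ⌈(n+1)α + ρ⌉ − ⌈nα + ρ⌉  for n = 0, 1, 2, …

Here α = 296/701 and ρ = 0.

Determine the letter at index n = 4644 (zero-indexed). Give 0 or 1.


(n+1)α + ρ = (4645·296) / 701 = 1374920/701
nα + ρ     = (4644·296) / 701 = 1374624/701
⌈1374920/701⌉ = 1962,  ⌈1374624/701⌉ = 1961
s_{4644} = 1962 − 1961 = 1

1


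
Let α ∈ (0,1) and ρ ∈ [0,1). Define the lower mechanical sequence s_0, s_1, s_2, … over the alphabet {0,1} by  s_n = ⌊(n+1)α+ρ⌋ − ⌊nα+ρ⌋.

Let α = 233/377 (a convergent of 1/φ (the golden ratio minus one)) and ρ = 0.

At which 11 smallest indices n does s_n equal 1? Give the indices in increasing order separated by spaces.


n=0: ⌊233/377⌋−⌊0/377⌋ = 0−0 = 0
n=1: ⌊466/377⌋−⌊233/377⌋ = 1−0 = 1  ← one
n=2: ⌊699/377⌋−⌊466/377⌋ = 1−1 = 0
n=3: ⌊932/377⌋−⌊699/377⌋ = 2−1 = 1  ← one
n=4: ⌊1165/377⌋−⌊932/377⌋ = 3−2 = 1  ← one
n=5: ⌊1398/377⌋−⌊1165/377⌋ = 3−3 = 0
n=6: ⌊1631/377⌋−⌊1398/377⌋ = 4−3 = 1  ← one
n=7: ⌊1864/377⌋−⌊1631/377⌋ = 4−4 = 0
n=8: ⌊2097/377⌋−⌊1864/377⌋ = 5−4 = 1  ← one
n=9: ⌊2330/377⌋−⌊2097/377⌋ = 6−5 = 1  ← one
n=10: ⌊2563/377⌋−⌊2330/377⌋ = 6−6 = 0
n=11: ⌊2796/377⌋−⌊2563/377⌋ = 7−6 = 1  ← one
n=12: ⌊3029/377⌋−⌊2796/377⌋ = 8−7 = 1  ← one
n=13: ⌊3262/377⌋−⌊3029/377⌋ = 8−8 = 0
n=14: ⌊3495/377⌋−⌊3262/377⌋ = 9−8 = 1  ← one
n=15: ⌊3728/377⌋−⌊3495/377⌋ = 9−9 = 0
n=16: ⌊3961/377⌋−⌊3728/377⌋ = 10−9 = 1  ← one
n=17: ⌊4194/377⌋−⌊3961/377⌋ = 11−10 = 1  ← one
positions of the first 11 ones: 1 3 4 6 8 9 11 12 14 16 17

1 3 4 6 8 9 11 12 14 16 17


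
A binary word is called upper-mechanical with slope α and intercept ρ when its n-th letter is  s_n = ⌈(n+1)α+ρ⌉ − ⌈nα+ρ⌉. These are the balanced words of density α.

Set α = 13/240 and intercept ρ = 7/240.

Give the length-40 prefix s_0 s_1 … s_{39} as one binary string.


n=0: ⌈(1·13+7)/240⌉ − ⌈(0·13+7)/240⌉ = ⌈20/240⌉ − ⌈7/240⌉ = 1 − 1 = 0
n=1: ⌈(2·13+7)/240⌉ − ⌈(1·13+7)/240⌉ = ⌈33/240⌉ − ⌈20/240⌉ = 1 − 1 = 0
n=2: ⌈(3·13+7)/240⌉ − ⌈(2·13+7)/240⌉ = ⌈46/240⌉ − ⌈33/240⌉ = 1 − 1 = 0
n=3: ⌈(4·13+7)/240⌉ − ⌈(3·13+7)/240⌉ = ⌈59/240⌉ − ⌈46/240⌉ = 1 − 1 = 0
n=4: ⌈(5·13+7)/240⌉ − ⌈(4·13+7)/240⌉ = ⌈72/240⌉ − ⌈59/240⌉ = 1 − 1 = 0
n=5: ⌈(6·13+7)/240⌉ − ⌈(5·13+7)/240⌉ = ⌈85/240⌉ − ⌈72/240⌉ = 1 − 1 = 0
n=6: ⌈(7·13+7)/240⌉ − ⌈(6·13+7)/240⌉ = ⌈98/240⌉ − ⌈85/240⌉ = 1 − 1 = 0
n=7: ⌈(8·13+7)/240⌉ − ⌈(7·13+7)/240⌉ = ⌈111/240⌉ − ⌈98/240⌉ = 1 − 1 = 0
n=8: ⌈(9·13+7)/240⌉ − ⌈(8·13+7)/240⌉ = ⌈124/240⌉ − ⌈111/240⌉ = 1 − 1 = 0
n=9: ⌈(10·13+7)/240⌉ − ⌈(9·13+7)/240⌉ = ⌈137/240⌉ − ⌈124/240⌉ = 1 − 1 = 0
n=10: ⌈(11·13+7)/240⌉ − ⌈(10·13+7)/240⌉ = ⌈150/240⌉ − ⌈137/240⌉ = 1 − 1 = 0
n=11: ⌈(12·13+7)/240⌉ − ⌈(11·13+7)/240⌉ = ⌈163/240⌉ − ⌈150/240⌉ = 1 − 1 = 0
n=12: ⌈(13·13+7)/240⌉ − ⌈(12·13+7)/240⌉ = ⌈176/240⌉ − ⌈163/240⌉ = 1 − 1 = 0
n=13: ⌈(14·13+7)/240⌉ − ⌈(13·13+7)/240⌉ = ⌈189/240⌉ − ⌈176/240⌉ = 1 − 1 = 0
n=14: ⌈(15·13+7)/240⌉ − ⌈(14·13+7)/240⌉ = ⌈202/240⌉ − ⌈189/240⌉ = 1 − 1 = 0
n=15: ⌈(16·13+7)/240⌉ − ⌈(15·13+7)/240⌉ = ⌈215/240⌉ − ⌈202/240⌉ = 1 − 1 = 0
n=16: ⌈(17·13+7)/240⌉ − ⌈(16·13+7)/240⌉ = ⌈228/240⌉ − ⌈215/240⌉ = 1 − 1 = 0
n=17: ⌈(18·13+7)/240⌉ − ⌈(17·13+7)/240⌉ = ⌈241/240⌉ − ⌈228/240⌉ = 2 − 1 = 1
n=18: ⌈(19·13+7)/240⌉ − ⌈(18·13+7)/240⌉ = ⌈254/240⌉ − ⌈241/240⌉ = 2 − 2 = 0
n=19: ⌈(20·13+7)/240⌉ − ⌈(19·13+7)/240⌉ = ⌈267/240⌉ − ⌈254/240⌉ = 2 − 2 = 0
n=20: ⌈(21·13+7)/240⌉ − ⌈(20·13+7)/240⌉ = ⌈280/240⌉ − ⌈267/240⌉ = 2 − 2 = 0
n=21: ⌈(22·13+7)/240⌉ − ⌈(21·13+7)/240⌉ = ⌈293/240⌉ − ⌈280/240⌉ = 2 − 2 = 0
n=22: ⌈(23·13+7)/240⌉ − ⌈(22·13+7)/240⌉ = ⌈306/240⌉ − ⌈293/240⌉ = 2 − 2 = 0
n=23: ⌈(24·13+7)/240⌉ − ⌈(23·13+7)/240⌉ = ⌈319/240⌉ − ⌈306/240⌉ = 2 − 2 = 0
n=24: ⌈(25·13+7)/240⌉ − ⌈(24·13+7)/240⌉ = ⌈332/240⌉ − ⌈319/240⌉ = 2 − 2 = 0
n=25: ⌈(26·13+7)/240⌉ − ⌈(25·13+7)/240⌉ = ⌈345/240⌉ − ⌈332/240⌉ = 2 − 2 = 0
n=26: ⌈(27·13+7)/240⌉ − ⌈(26·13+7)/240⌉ = ⌈358/240⌉ − ⌈345/240⌉ = 2 − 2 = 0
n=27: ⌈(28·13+7)/240⌉ − ⌈(27·13+7)/240⌉ = ⌈371/240⌉ − ⌈358/240⌉ = 2 − 2 = 0
n=28: ⌈(29·13+7)/240⌉ − ⌈(28·13+7)/240⌉ = ⌈384/240⌉ − ⌈371/240⌉ = 2 − 2 = 0
n=29: ⌈(30·13+7)/240⌉ − ⌈(29·13+7)/240⌉ = ⌈397/240⌉ − ⌈384/240⌉ = 2 − 2 = 0
n=30: ⌈(31·13+7)/240⌉ − ⌈(30·13+7)/240⌉ = ⌈410/240⌉ − ⌈397/240⌉ = 2 − 2 = 0
n=31: ⌈(32·13+7)/240⌉ − ⌈(31·13+7)/240⌉ = ⌈423/240⌉ − ⌈410/240⌉ = 2 − 2 = 0
n=32: ⌈(33·13+7)/240⌉ − ⌈(32·13+7)/240⌉ = ⌈436/240⌉ − ⌈423/240⌉ = 2 − 2 = 0
n=33: ⌈(34·13+7)/240⌉ − ⌈(33·13+7)/240⌉ = ⌈449/240⌉ − ⌈436/240⌉ = 2 − 2 = 0
n=34: ⌈(35·13+7)/240⌉ − ⌈(34·13+7)/240⌉ = ⌈462/240⌉ − ⌈449/240⌉ = 2 − 2 = 0
n=35: ⌈(36·13+7)/240⌉ − ⌈(35·13+7)/240⌉ = ⌈475/240⌉ − ⌈462/240⌉ = 2 − 2 = 0
n=36: ⌈(37·13+7)/240⌉ − ⌈(36·13+7)/240⌉ = ⌈488/240⌉ − ⌈475/240⌉ = 3 − 2 = 1
n=37: ⌈(38·13+7)/240⌉ − ⌈(37·13+7)/240⌉ = ⌈501/240⌉ − ⌈488/240⌉ = 3 − 3 = 0
n=38: ⌈(39·13+7)/240⌉ − ⌈(38·13+7)/240⌉ = ⌈514/240⌉ − ⌈501/240⌉ = 3 − 3 = 0
n=39: ⌈(40·13+7)/240⌉ − ⌈(39·13+7)/240⌉ = ⌈527/240⌉ − ⌈514/240⌉ = 3 − 3 = 0

0000000000000000010000000000000000001000


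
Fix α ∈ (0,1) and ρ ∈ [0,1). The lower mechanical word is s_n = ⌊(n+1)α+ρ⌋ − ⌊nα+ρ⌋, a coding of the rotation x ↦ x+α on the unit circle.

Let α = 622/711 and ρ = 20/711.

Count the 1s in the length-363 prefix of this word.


#1s = Σ_{n=0}^{362} s_n = Σ_{n=0}^{362} (⌊(n+1)α+ρ⌋ − ⌊nα+ρ⌋)
the sum telescopes: every ⌊nα+ρ⌋ with 0 < n < 363 appears once with + and once with −, leaving ⌊363α+ρ⌋ − ⌊0·α+ρ⌋
363α + ρ = (363·622 + 20) / 711 = 225806/711
ρ = 20/711
⌊225806/711⌋ = 317,  ⌊20/711⌋ = 0
#1s = 317 − 0 = 317

317


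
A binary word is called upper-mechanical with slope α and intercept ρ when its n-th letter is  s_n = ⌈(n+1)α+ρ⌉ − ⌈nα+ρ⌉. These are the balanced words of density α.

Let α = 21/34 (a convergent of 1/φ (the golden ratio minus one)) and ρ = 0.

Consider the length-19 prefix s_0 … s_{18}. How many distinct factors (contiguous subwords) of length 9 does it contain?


8

t_n = ⌈(n·21)/34⌉ for n = 0 … 19:
  n=0…9: ⌈0/34⌉=0 ⌈21/34⌉=1 ⌈42/34⌉=2 ⌈63/34⌉=2 ⌈84/34⌉=3 ⌈105/34⌉=4 ⌈126/34⌉=4 ⌈147/34⌉=5 ⌈168/34⌉=5 ⌈189/34⌉=6
  n=10…19: ⌈210/34⌉=7 ⌈231/34⌉=7 ⌈252/34⌉=8 ⌈273/34⌉=9 ⌈294/34⌉=9 ⌈315/34⌉=10 ⌈336/34⌉=10 ⌈357/34⌉=11 ⌈378/34⌉=12 ⌈399/34⌉=12
s_n = t_(n+1) − t_n for n = 0 … 18 gives
prefix = 1101101011011010110
slide a length-9 window over [0..8] … [10..18] (11 windows); first occurrence of each distinct factor:
  [  0..  8] 110110101
  [  1..  9] 101101011
  [  2.. 10] 011010110
  [  3.. 11] 110101101
  [  4.. 12] 101011011
  [  5.. 13] 010110110
  [  6.. 14] 101101101
  [  7.. 15] 011011010
  (the other 3 windows repeat one of these)
distinct factors: {010110110, 011010110, 011011010, 101011011, 101101011, 101101101, 110101101, 110110101}
count = 8  (Sturmian bound for length 9 is 10)


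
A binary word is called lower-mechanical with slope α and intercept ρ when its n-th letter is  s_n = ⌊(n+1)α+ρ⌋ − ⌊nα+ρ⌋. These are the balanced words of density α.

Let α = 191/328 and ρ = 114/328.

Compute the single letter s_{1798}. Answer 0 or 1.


(n+1)α + ρ = (1799·191 + 114) / 328 = 343723/328
nα + ρ     = (1798·191 + 114) / 328 = 343532/328
⌊343723/328⌋ = 1047,  ⌊343532/328⌋ = 1047
s_{1798} = 1047 − 1047 = 0

0


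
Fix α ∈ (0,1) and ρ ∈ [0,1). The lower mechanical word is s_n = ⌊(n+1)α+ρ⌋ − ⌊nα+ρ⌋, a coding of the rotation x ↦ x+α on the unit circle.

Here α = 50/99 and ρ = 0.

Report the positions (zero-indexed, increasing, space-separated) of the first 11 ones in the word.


1 3 5 7 9 11 13 15 17 19 21

n=0: ⌊50/99⌋−⌊0/99⌋ = 0−0 = 0
n=1: ⌊100/99⌋−⌊50/99⌋ = 1−0 = 1  ← one
n=2: ⌊150/99⌋−⌊100/99⌋ = 1−1 = 0
n=3: ⌊200/99⌋−⌊150/99⌋ = 2−1 = 1  ← one
n=4: ⌊250/99⌋−⌊200/99⌋ = 2−2 = 0
n=5: ⌊300/99⌋−⌊250/99⌋ = 3−2 = 1  ← one
n=6: ⌊350/99⌋−⌊300/99⌋ = 3−3 = 0
n=7: ⌊400/99⌋−⌊350/99⌋ = 4−3 = 1  ← one
n=8: ⌊450/99⌋−⌊400/99⌋ = 4−4 = 0
n=9: ⌊500/99⌋−⌊450/99⌋ = 5−4 = 1  ← one
n=10: ⌊550/99⌋−⌊500/99⌋ = 5−5 = 0
n=11: ⌊600/99⌋−⌊550/99⌋ = 6−5 = 1  ← one
n=12: ⌊650/99⌋−⌊600/99⌋ = 6−6 = 0
n=13: ⌊700/99⌋−⌊650/99⌋ = 7−6 = 1  ← one
n=14: ⌊750/99⌋−⌊700/99⌋ = 7−7 = 0
n=15: ⌊800/99⌋−⌊750/99⌋ = 8−7 = 1  ← one
n=16: ⌊850/99⌋−⌊800/99⌋ = 8−8 = 0
n=17: ⌊900/99⌋−⌊850/99⌋ = 9−8 = 1  ← one
n=18: ⌊950/99⌋−⌊900/99⌋ = 9−9 = 0
n=19: ⌊1000/99⌋−⌊950/99⌋ = 10−9 = 1  ← one
n=20: ⌊1050/99⌋−⌊1000/99⌋ = 10−10 = 0
n=21: ⌊1100/99⌋−⌊1050/99⌋ = 11−10 = 1  ← one
positions of the first 11 ones: 1 3 5 7 9 11 13 15 17 19 21


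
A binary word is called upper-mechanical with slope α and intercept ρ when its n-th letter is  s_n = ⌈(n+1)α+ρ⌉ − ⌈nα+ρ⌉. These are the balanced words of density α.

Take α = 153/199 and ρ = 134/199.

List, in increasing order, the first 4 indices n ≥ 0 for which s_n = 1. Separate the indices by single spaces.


0 1 3 4

n=0: ⌈287/199⌉−⌈134/199⌉ = 2−1 = 1  ← one
n=1: ⌈440/199⌉−⌈287/199⌉ = 3−2 = 1  ← one
n=2: ⌈593/199⌉−⌈440/199⌉ = 3−3 = 0
n=3: ⌈746/199⌉−⌈593/199⌉ = 4−3 = 1  ← one
n=4: ⌈899/199⌉−⌈746/199⌉ = 5−4 = 1  ← one
positions of the first 4 ones: 0 1 3 4


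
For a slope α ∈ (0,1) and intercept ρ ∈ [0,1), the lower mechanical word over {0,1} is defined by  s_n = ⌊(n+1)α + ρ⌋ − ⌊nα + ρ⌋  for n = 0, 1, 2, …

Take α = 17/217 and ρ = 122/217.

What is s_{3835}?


(n+1)α + ρ = (3836·17 + 122) / 217 = 65334/217
nα + ρ     = (3835·17 + 122) / 217 = 65317/217
⌊65334/217⌋ = 301,  ⌊65317/217⌋ = 301
s_{3835} = 301 − 301 = 0

0


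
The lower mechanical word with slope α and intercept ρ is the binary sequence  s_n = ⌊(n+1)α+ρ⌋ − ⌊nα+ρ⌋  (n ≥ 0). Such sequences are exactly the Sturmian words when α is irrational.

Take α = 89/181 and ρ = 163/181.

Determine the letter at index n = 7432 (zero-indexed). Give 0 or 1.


0

(n+1)α + ρ = (7433·89 + 163) / 181 = 661700/181
nα + ρ     = (7432·89 + 163) / 181 = 661611/181
⌊661700/181⌋ = 3655,  ⌊661611/181⌋ = 3655
s_{7432} = 3655 − 3655 = 0


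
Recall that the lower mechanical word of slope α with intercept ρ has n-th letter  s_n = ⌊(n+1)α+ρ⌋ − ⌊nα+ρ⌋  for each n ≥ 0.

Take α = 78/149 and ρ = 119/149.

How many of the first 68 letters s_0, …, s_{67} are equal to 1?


#1s = Σ_{n=0}^{67} s_n = Σ_{n=0}^{67} (⌊(n+1)α+ρ⌋ − ⌊nα+ρ⌋)
the sum telescopes: every ⌊nα+ρ⌋ with 0 < n < 68 appears once with + and once with −, leaving ⌊68α+ρ⌋ − ⌊0·α+ρ⌋
68α + ρ = (68·78 + 119) / 149 = 5423/149
ρ = 119/149
⌊5423/149⌋ = 36,  ⌊119/149⌋ = 0
#1s = 36 − 0 = 36

36


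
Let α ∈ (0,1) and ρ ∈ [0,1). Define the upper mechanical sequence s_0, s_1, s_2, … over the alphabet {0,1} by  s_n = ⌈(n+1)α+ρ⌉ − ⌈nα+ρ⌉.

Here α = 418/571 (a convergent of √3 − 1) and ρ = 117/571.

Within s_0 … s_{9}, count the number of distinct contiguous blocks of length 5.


4

t_n = ⌈(n·418+117)/571⌉ for n = 0 … 10:
  n=0…9: ⌈117/571⌉=1 ⌈535/571⌉=1 ⌈953/571⌉=2 ⌈1371/571⌉=3 ⌈1789/571⌉=4 ⌈2207/571⌉=4 ⌈2625/571⌉=5 ⌈3043/571⌉=6 ⌈3461/571⌉=7 ⌈3879/571⌉=7
  n=10: ⌈4297/571⌉=8
s_n = t_(n+1) − t_n for n = 0 … 9 gives
prefix = 0111011101
slide a length-5 window over [0..4] … [5..9] (6 windows); first occurrence of each distinct factor:
  [  0..  4] 01110
  [  1..  5] 11101
  [  2..  6] 11011
  [  3..  7] 10111
  (the other 2 windows repeat one of these)
distinct factors: {01110, 10111, 11011, 11101}
count = 4  (Sturmian bound for length 5 is 6)
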